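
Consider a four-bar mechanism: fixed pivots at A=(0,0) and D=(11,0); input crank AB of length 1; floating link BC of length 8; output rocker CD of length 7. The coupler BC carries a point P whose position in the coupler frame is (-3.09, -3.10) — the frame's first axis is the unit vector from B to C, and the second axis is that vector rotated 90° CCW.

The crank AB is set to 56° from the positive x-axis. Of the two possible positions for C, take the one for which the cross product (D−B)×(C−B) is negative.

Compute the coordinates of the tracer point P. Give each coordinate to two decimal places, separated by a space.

-3.82 0.93

A=(0,0), D=(11.00,0)
B = A + 1.00·(cos56°, sin56°) = (0.5592, 0.8290)
|BD| = 10.4737
circle(B,8.00) ∩ circle(D,7.00): a=5.9529, h=5.3444
  candidates: C₊=(6.9165,5.6855) cross=55.976; C₋=(6.0704,-4.9698) cross=-55.976
  mode - wants cross < 0 → take C=(6.0704,-4.9698) (cross=-55.976)
ex = (C−B)/|BC| = (0.6889,-0.7249); ey = (0.7249,0.6889)
P = B + -3.09·ex + -3.10·ey = (-3.8166,0.9333)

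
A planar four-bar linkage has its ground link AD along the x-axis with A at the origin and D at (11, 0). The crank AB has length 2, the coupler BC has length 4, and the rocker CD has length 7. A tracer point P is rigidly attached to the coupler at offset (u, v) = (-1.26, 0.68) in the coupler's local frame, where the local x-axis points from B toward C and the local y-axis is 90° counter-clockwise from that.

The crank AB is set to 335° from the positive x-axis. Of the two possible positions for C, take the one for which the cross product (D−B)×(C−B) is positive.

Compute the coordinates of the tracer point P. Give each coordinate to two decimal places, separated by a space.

0.48 -1.38

A=(0,0), D=(11.00,0)
B = A + 2.00·(cos335°, sin335°) = (1.8126, -0.8452)
|BD| = 9.2262
circle(B,4.00) ∩ circle(D,7.00): a=2.8247, h=2.8321
  candidates: C₊=(4.3660,2.2338) cross=26.130; C₋=(4.8849,-3.4067) cross=-26.130
  mode + wants cross > 0 → take C=(4.3660,2.2338) (cross=26.130)
ex = (C−B)/|BC| = (0.6383,0.7698); ey = (-0.7698,0.6383)
P = B + -1.26·ex + 0.68·ey = (0.4849,-1.3811)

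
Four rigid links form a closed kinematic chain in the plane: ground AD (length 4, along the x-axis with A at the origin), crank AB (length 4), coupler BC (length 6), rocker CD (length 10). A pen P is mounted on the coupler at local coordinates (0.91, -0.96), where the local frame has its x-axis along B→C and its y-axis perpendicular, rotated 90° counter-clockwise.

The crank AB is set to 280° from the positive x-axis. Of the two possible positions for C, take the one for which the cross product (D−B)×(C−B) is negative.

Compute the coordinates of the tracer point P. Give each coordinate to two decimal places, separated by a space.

A=(0,0), D=(4.00,0)
B = A + 4.00·(cos280°, sin280°) = (0.6946, -3.9392)
|BD| = 5.1423
circle(B,6.00) ∩ circle(D,10.00): a=-3.6517, h=4.7608
  candidates: C₊=(-5.2997,-3.6765) cross=24.481; C₋=(1.9942,-9.7968) cross=-24.481
  mode - wants cross < 0 → take C=(1.9942,-9.7968) (cross=-24.481)
ex = (C−B)/|BC| = (0.2166,-0.9763); ey = (0.9763,0.2166)
P = B + 0.91·ex + -0.96·ey = (-0.0455,-5.0356)

-0.05 -5.04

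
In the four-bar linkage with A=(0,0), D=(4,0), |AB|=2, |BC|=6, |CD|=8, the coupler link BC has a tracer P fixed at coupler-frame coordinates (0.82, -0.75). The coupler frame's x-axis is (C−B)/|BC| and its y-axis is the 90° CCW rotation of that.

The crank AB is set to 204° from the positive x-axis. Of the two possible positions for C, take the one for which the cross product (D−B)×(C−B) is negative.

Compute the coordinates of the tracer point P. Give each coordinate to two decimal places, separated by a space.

A=(0,0), D=(4.00,0)
B = A + 2.00·(cos204°, sin204°) = (-1.8271, -0.8135)
|BD| = 5.8836
circle(B,6.00) ∩ circle(D,8.00): a=0.5623, h=5.9736
  candidates: C₊=(-2.0961,5.1805) cross=35.146; C₋=(-0.4443,-6.6520) cross=-35.146
  mode - wants cross < 0 → take C=(-0.4443,-6.6520) (cross=-35.146)
ex = (C−B)/|BC| = (0.2305,-0.9731); ey = (0.9731,0.2305)
P = B + 0.82·ex + -0.75·ey = (-2.3679,-1.7843)

-2.37 -1.78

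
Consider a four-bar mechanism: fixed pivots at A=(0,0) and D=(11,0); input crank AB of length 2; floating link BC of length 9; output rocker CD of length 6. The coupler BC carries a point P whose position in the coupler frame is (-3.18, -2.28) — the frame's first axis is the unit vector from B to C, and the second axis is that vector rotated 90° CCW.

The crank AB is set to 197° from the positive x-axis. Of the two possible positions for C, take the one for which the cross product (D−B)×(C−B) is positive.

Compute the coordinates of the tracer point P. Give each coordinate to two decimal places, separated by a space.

A=(0,0), D=(11.00,0)
B = A + 2.00·(cos197°, sin197°) = (-1.9126, -0.5847)
|BD| = 12.9258
circle(B,9.00) ∩ circle(D,6.00): a=8.2036, h=3.7014
  candidates: C₊=(6.1152,3.4840) cross=47.844; C₋=(6.4501,-3.9113) cross=-47.844
  mode + wants cross > 0 → take C=(6.1152,3.4840) (cross=47.844)
ex = (C−B)/|BC| = (0.8920,0.4521); ey = (-0.4521,0.8920)
P = B + -3.18·ex + -2.28·ey = (-3.7183,-4.0561)

-3.72 -4.06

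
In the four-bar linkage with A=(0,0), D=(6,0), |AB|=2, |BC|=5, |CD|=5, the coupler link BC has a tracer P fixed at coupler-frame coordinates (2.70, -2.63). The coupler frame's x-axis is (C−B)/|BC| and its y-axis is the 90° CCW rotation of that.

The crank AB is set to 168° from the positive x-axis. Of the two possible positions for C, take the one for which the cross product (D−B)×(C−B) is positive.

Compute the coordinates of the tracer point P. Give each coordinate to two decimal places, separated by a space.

1.75 -0.24

A=(0,0), D=(6.00,0)
B = A + 2.00·(cos168°, sin168°) = (-1.9563, 0.4158)
|BD| = 7.9672
circle(B,5.00) ∩ circle(D,5.00): a=3.9836, h=3.0218
  candidates: C₊=(2.1796,3.2256) cross=24.075; C₋=(1.8641,-2.8097) cross=-24.075
  mode + wants cross > 0 → take C=(2.1796,3.2256) (cross=24.075)
ex = (C−B)/|BC| = (0.8272,0.5619); ey = (-0.5619,0.8272)
P = B + 2.70·ex + -2.63·ey = (1.7550,-0.2424)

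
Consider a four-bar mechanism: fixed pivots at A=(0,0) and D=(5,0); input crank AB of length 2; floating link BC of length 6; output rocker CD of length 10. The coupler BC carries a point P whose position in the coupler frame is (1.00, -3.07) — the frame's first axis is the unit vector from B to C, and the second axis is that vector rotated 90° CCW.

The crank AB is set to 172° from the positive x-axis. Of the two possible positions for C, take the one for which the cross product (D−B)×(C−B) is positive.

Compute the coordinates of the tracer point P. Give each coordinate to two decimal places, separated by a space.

0.92 1.70

A=(0,0), D=(5.00,0)
B = A + 2.00·(cos172°, sin172°) = (-1.9805, 0.2783)
|BD| = 6.9861
circle(B,6.00) ∩ circle(D,10.00): a=-1.0875, h=5.9006
  candidates: C₊=(-2.8321,6.2176) cross=41.222; C₋=(-3.3023,-5.5743) cross=-41.222
  mode + wants cross > 0 → take C=(-2.8321,6.2176) (cross=41.222)
ex = (C−B)/|BC| = (-0.1419,0.9899); ey = (-0.9899,-0.1419)
P = B + 1.00·ex + -3.07·ey = (0.9165,1.7039)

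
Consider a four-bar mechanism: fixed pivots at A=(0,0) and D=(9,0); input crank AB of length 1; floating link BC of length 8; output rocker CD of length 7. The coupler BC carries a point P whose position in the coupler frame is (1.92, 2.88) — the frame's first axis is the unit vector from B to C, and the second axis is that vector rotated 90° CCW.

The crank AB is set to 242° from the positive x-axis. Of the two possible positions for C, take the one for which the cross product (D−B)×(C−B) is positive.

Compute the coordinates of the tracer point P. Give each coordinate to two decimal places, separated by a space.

-1.53 2.41

A=(0,0), D=(9.00,0)
B = A + 1.00·(cos242°, sin242°) = (-0.4695, -0.8829)
|BD| = 9.5105
circle(B,8.00) ∩ circle(D,7.00): a=5.5439, h=5.7676
  candidates: C₊=(4.5150,5.3745) cross=54.853; C₋=(5.5859,-6.1110) cross=-54.853
  mode + wants cross > 0 → take C=(4.5150,5.3745) (cross=54.853)
ex = (C−B)/|BC| = (0.6231,0.7822); ey = (-0.7822,0.6231)
P = B + 1.92·ex + 2.88·ey = (-1.5259,2.4132)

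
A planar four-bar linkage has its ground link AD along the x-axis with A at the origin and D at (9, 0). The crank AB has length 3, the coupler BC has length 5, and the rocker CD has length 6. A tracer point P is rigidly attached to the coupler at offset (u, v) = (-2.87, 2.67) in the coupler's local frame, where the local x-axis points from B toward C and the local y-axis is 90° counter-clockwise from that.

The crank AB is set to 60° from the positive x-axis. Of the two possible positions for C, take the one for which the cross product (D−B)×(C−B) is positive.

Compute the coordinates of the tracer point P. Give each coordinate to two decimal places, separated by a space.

-2.32 3.48

A=(0,0), D=(9.00,0)
B = A + 3.00·(cos60°, sin60°) = (1.5000, 2.5981)
|BD| = 7.9373
circle(B,5.00) ∩ circle(D,6.00): a=3.2757, h=3.7775
  candidates: C₊=(5.8317,5.0953) cross=29.983; C₋=(3.3587,-2.0436) cross=-29.983
  mode + wants cross > 0 → take C=(5.8317,5.0953) (cross=29.983)
ex = (C−B)/|BC| = (0.8663,0.4994); ey = (-0.4994,0.8663)
P = B + -2.87·ex + 2.67·ey = (-2.3199,3.4778)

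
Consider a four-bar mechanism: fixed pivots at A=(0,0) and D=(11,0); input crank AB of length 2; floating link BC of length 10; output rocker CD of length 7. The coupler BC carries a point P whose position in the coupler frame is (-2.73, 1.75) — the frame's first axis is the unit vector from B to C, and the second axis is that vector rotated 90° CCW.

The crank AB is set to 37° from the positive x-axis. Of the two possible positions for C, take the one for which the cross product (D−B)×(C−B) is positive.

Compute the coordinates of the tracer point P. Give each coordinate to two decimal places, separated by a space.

A=(0,0), D=(11.00,0)
B = A + 2.00·(cos37°, sin37°) = (1.5973, 1.2036)
|BD| = 9.4795
circle(B,10.00) ∩ circle(D,7.00): a=7.4298, h=6.6932
  candidates: C₊=(9.8167,6.8993) cross=63.448; C₋=(8.1170,-6.3788) cross=-63.448
  mode + wants cross > 0 → take C=(9.8167,6.8993) (cross=63.448)
ex = (C−B)/|BC| = (0.8219,0.5696); ey = (-0.5696,0.8219)
P = B + -2.73·ex + 1.75·ey = (-1.6434,1.0871)

-1.64 1.09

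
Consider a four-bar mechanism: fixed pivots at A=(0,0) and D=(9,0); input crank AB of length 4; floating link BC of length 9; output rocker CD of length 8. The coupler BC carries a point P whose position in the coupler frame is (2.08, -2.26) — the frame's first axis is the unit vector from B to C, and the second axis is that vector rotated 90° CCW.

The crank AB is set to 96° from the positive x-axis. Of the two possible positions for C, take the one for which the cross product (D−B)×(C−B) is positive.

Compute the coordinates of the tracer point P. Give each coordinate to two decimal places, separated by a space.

2.44 2.85

A=(0,0), D=(9.00,0)
B = A + 4.00·(cos96°, sin96°) = (-0.4181, 3.9781)
|BD| = 10.2238
circle(B,9.00) ∩ circle(D,8.00): a=5.9433, h=6.7585
  candidates: C₊=(7.6866,7.8914) cross=69.098; C₋=(2.4271,-4.5603) cross=-69.098
  mode + wants cross > 0 → take C=(7.6866,7.8914) (cross=69.098)
ex = (C−B)/|BC| = (0.9005,0.4348); ey = (-0.4348,0.9005)
P = B + 2.08·ex + -2.26·ey = (2.4377,2.8473)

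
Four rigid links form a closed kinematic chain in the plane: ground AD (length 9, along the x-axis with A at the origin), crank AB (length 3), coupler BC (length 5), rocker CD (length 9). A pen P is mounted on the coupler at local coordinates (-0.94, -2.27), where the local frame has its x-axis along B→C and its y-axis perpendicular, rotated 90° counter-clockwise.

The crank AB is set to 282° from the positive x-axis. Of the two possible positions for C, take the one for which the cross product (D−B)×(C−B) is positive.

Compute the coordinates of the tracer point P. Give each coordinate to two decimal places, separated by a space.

2.96 -3.70

A=(0,0), D=(9.00,0)
B = A + 3.00·(cos282°, sin282°) = (0.6237, -2.9344)
|BD| = 8.8754
circle(B,5.00) ∩ circle(D,9.00): a=1.2829, h=4.8326
  candidates: C₊=(0.2367,2.0506) cross=42.891; C₋=(3.4323,-7.0711) cross=-42.891
  mode + wants cross > 0 → take C=(0.2367,2.0506) (cross=42.891)
ex = (C−B)/|BC| = (-0.0774,0.9970); ey = (-0.9970,-0.0774)
P = B + -0.94·ex + -2.27·ey = (2.9597,-3.6959)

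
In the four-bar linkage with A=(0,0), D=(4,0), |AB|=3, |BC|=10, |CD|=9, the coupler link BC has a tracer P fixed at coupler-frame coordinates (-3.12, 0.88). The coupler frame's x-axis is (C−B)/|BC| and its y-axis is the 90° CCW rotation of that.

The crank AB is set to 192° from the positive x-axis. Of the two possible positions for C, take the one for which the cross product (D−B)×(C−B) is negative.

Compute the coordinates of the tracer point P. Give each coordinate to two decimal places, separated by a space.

-3.96 2.45

A=(0,0), D=(4.00,0)
B = A + 3.00·(cos192°, sin192°) = (-2.9344, -0.6237)
|BD| = 6.9624
circle(B,10.00) ∩ circle(D,9.00): a=4.8457, h=8.7475
  candidates: C₊=(1.1081,8.5227) cross=60.904; C₋=(2.6754,-8.9020) cross=-60.904
  mode - wants cross < 0 → take C=(2.6754,-8.9020) (cross=-60.904)
ex = (C−B)/|BC| = (0.5610,-0.8278); ey = (0.8278,0.5610)
P = B + -3.12·ex + 0.88·ey = (-3.9562,2.4527)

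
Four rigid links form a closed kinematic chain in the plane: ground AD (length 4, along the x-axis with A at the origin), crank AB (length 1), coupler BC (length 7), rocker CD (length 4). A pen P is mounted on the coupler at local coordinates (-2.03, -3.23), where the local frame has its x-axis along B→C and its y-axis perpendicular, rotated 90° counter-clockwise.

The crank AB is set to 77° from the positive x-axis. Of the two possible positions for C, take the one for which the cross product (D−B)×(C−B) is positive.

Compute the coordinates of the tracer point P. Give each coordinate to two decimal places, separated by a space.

A=(0,0), D=(4.00,0)
B = A + 1.00·(cos77°, sin77°) = (0.2250, 0.9744)
|BD| = 3.8988
circle(B,7.00) ∩ circle(D,4.00): a=6.1815, h=3.2847
  candidates: C₊=(7.0312,2.6100) cross=12.806; C₋=(5.3894,-3.7509) cross=-12.806
  mode + wants cross > 0 → take C=(7.0312,2.6100) (cross=12.806)
ex = (C−B)/|BC| = (0.9723,0.2337); ey = (-0.2337,0.9723)
P = B + -2.03·ex + -3.23·ey = (-0.9941,-2.6405)

-0.99 -2.64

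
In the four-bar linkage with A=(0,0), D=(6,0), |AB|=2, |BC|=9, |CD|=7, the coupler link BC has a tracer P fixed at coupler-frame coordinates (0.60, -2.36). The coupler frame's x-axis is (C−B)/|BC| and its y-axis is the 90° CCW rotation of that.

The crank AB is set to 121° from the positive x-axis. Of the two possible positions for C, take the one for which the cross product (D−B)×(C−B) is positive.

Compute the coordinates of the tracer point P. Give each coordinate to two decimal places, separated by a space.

0.84 0.16

A=(0,0), D=(6.00,0)
B = A + 2.00·(cos121°, sin121°) = (-1.0301, 1.7143)
|BD| = 7.2361
circle(B,9.00) ∩ circle(D,7.00): a=5.8292, h=6.8572
  candidates: C₊=(6.2577,6.9953) cross=49.619; C₋=(3.0086,-6.3286) cross=-49.619
  mode + wants cross > 0 → take C=(6.2577,6.9953) (cross=49.619)
ex = (C−B)/|BC| = (0.8098,0.5868); ey = (-0.5868,0.8098)
P = B + 0.60·ex + -2.36·ey = (0.8406,0.1554)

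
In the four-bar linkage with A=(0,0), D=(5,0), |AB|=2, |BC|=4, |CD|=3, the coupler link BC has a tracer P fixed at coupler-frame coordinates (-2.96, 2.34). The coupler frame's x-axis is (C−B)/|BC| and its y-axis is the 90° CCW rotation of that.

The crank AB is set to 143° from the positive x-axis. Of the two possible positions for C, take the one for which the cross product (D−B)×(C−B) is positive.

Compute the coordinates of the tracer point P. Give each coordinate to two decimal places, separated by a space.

A=(0,0), D=(5.00,0)
B = A + 2.00·(cos143°, sin143°) = (-1.5973, 1.2036)
|BD| = 6.7062
circle(B,4.00) ∩ circle(D,3.00): a=3.8750, h=0.9922
  candidates: C₊=(2.3929,1.4842) cross=6.654; C₋=(2.0367,-0.4679) cross=-6.654
  mode + wants cross > 0 → take C=(2.3929,1.4842) (cross=6.654)
ex = (C−B)/|BC| = (0.9975,0.0701); ey = (-0.0701,0.9975)
P = B + -2.96·ex + 2.34·ey = (-4.7141,3.3302)

-4.71 3.33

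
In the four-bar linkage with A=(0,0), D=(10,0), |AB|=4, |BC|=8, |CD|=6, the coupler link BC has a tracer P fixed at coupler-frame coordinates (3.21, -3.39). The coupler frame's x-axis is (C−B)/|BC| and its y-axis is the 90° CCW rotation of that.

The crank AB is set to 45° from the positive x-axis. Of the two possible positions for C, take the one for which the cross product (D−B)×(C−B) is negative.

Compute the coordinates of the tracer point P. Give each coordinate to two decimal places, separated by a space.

1.01 -1.47

A=(0,0), D=(10.00,0)
B = A + 4.00·(cos45°, sin45°) = (2.8284, 2.8284)
|BD| = 7.7092
circle(B,8.00) ∩ circle(D,6.00): a=5.6706, h=5.6431
  candidates: C₊=(10.1740,5.9975) cross=43.503; C₋=(6.0332,-4.5016) cross=-43.503
  mode - wants cross < 0 → take C=(6.0332,-4.5016) (cross=-43.503)
ex = (C−B)/|BC| = (0.4006,-0.9163); ey = (0.9163,0.4006)
P = B + 3.21·ex + -3.39·ey = (1.0082,-1.4708)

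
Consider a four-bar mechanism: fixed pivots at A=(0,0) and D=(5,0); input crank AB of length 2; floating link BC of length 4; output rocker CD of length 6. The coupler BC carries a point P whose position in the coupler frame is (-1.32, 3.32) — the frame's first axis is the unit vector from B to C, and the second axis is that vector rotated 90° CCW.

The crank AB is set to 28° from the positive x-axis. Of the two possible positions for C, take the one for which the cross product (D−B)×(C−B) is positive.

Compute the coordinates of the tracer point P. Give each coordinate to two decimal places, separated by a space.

A=(0,0), D=(5.00,0)
B = A + 2.00·(cos28°, sin28°) = (1.7659, 0.9389)
|BD| = 3.3676
circle(B,4.00) ∩ circle(D,6.00): a=-1.2856, h=3.7878
  candidates: C₊=(1.5873,4.9350) cross=12.756; C₋=(-0.5248,-2.3402) cross=-12.756
  mode + wants cross > 0 → take C=(1.5873,4.9350) (cross=12.756)
ex = (C−B)/|BC| = (-0.0446,0.9990); ey = (-0.9990,-0.0446)
P = B + -1.32·ex + 3.32·ey = (-1.4919,-0.5279)

-1.49 -0.53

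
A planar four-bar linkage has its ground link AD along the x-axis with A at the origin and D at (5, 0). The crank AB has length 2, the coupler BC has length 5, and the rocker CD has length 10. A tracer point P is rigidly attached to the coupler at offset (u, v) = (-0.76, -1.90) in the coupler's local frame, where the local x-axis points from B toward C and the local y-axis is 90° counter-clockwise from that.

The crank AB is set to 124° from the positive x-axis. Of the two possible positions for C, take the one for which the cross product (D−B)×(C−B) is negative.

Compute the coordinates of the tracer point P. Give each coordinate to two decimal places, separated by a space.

A=(0,0), D=(5.00,0)
B = A + 2.00·(cos124°, sin124°) = (-1.1184, 1.6581)
|BD| = 6.3391
circle(B,5.00) ∩ circle(D,10.00): a=-2.7462, h=4.1784
  candidates: C₊=(-2.6760,6.4093) cross=26.487; C₋=(-4.8618,-1.6565) cross=-26.487
  mode - wants cross < 0 → take C=(-4.8618,-1.6565) (cross=-26.487)
ex = (C−B)/|BC| = (-0.7487,-0.6629); ey = (0.6629,-0.7487)
P = B + -0.76·ex + -1.90·ey = (-1.8089,3.5844)

-1.81 3.58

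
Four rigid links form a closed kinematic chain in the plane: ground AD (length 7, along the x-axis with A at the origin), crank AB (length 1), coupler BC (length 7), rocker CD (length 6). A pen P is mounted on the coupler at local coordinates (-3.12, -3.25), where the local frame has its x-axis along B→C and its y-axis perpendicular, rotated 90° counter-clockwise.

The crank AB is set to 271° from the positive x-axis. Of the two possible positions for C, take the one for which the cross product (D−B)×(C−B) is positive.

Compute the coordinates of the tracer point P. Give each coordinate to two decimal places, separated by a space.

A=(0,0), D=(7.00,0)
B = A + 1.00·(cos271°, sin271°) = (0.0175, -0.9998)
|BD| = 7.0538
circle(B,7.00) ∩ circle(D,6.00): a=4.4484, h=5.4048
  candidates: C₊=(3.6548,4.9809) cross=38.124; C₋=(5.1870,-5.7195) cross=-38.124
  mode + wants cross > 0 → take C=(3.6548,4.9809) (cross=38.124)
ex = (C−B)/|BC| = (0.5196,0.8544); ey = (-0.8544,0.5196)
P = B + -3.12·ex + -3.25·ey = (1.1730,-5.3543)

1.17 -5.35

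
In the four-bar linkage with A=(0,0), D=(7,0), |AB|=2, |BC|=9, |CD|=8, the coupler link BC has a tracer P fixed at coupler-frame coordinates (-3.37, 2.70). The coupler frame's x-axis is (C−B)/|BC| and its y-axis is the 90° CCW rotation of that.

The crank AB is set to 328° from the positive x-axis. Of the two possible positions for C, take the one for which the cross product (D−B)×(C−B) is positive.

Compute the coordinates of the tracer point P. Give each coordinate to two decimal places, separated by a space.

-1.87 -3.49

A=(0,0), D=(7.00,0)
B = A + 2.00·(cos328°, sin328°) = (1.6961, -1.0598)
|BD| = 5.4088
circle(B,9.00) ∩ circle(D,8.00): a=4.2759, h=7.9194
  candidates: C₊=(4.3373,7.5439) cross=42.834; C₋=(7.4409,-7.9878) cross=-42.834
  mode + wants cross > 0 → take C=(4.3373,7.5439) (cross=42.834)
ex = (C−B)/|BC| = (0.2935,0.9560); ey = (-0.9560,0.2935)
P = B + -3.37·ex + 2.70·ey = (-1.8740,-3.4891)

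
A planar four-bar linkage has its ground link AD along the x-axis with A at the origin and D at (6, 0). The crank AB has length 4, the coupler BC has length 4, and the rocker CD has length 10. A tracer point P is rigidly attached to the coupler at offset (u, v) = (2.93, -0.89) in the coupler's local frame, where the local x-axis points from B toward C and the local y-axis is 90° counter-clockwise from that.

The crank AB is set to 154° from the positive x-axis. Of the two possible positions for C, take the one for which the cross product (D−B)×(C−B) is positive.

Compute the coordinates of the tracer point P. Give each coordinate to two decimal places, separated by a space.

A=(0,0), D=(6.00,0)
B = A + 4.00·(cos154°, sin154°) = (-3.5952, 1.7535)
|BD| = 9.7541
circle(B,4.00) ∩ circle(D,10.00): a=0.5712, h=3.9590
  candidates: C₊=(-2.3216,5.5453) cross=38.617; C₋=(-3.7450,-2.2437) cross=-38.617
  mode + wants cross > 0 → take C=(-2.3216,5.5453) (cross=38.617)
ex = (C−B)/|BC| = (0.3184,0.9480); ey = (-0.9480,0.3184)
P = B + 2.93·ex + -0.89·ey = (-1.8186,4.2476)

-1.82 4.25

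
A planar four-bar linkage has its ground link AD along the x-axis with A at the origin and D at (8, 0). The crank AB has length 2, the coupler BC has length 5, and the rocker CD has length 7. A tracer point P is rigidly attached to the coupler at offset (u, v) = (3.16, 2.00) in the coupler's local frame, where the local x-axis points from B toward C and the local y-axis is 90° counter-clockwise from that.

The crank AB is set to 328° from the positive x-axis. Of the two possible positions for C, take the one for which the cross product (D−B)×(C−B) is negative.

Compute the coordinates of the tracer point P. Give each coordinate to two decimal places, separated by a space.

4.84 -3.09

A=(0,0), D=(8.00,0)
B = A + 2.00·(cos328°, sin328°) = (1.6961, -1.0598)
|BD| = 6.3924
circle(B,5.00) ∩ circle(D,7.00): a=1.3190, h=4.8229
  candidates: C₊=(2.1972,3.9150) cross=30.830; C₋=(3.7964,-5.5973) cross=-30.830
  mode - wants cross < 0 → take C=(3.7964,-5.5973) (cross=-30.830)
ex = (C−B)/|BC| = (0.4201,-0.9075); ey = (0.9075,0.4201)
P = B + 3.16·ex + 2.00·ey = (4.8385,-3.0874)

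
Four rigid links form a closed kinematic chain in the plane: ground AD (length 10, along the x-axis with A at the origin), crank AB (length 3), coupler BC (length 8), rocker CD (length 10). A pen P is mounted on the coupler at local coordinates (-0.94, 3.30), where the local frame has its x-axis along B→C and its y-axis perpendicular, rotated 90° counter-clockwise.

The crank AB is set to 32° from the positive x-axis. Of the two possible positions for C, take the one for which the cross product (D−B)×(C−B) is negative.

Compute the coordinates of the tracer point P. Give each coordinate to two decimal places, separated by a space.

A=(0,0), D=(10.00,0)
B = A + 3.00·(cos32°, sin32°) = (2.5441, 1.5898)
|BD| = 7.6235
circle(B,8.00) ∩ circle(D,10.00): a=1.4506, h=7.8674
  candidates: C₊=(5.6035,8.9817) cross=59.977; C₋=(2.3222,-6.4072) cross=-59.977
  mode - wants cross < 0 → take C=(2.3222,-6.4072) (cross=-59.977)
ex = (C−B)/|BC| = (-0.0277,-0.9996); ey = (0.9996,-0.0277)
P = B + -0.94·ex + 3.30·ey = (5.8690,2.4379)

5.87 2.44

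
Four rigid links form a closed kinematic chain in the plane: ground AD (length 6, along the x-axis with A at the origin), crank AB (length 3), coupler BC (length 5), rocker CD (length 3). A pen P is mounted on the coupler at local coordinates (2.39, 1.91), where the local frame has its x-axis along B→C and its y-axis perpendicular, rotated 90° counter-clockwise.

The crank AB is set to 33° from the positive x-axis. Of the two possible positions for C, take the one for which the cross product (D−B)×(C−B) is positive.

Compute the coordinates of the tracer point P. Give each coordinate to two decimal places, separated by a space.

A=(0,0), D=(6.00,0)
B = A + 3.00·(cos33°, sin33°) = (2.5160, 1.6339)
|BD| = 3.8481
circle(B,5.00) ∩ circle(D,3.00): a=4.0030, h=2.9960
  candidates: C₊=(7.4124,2.6467) cross=11.529; C₋=(4.8681,-2.7783) cross=-11.529
  mode + wants cross > 0 → take C=(7.4124,2.6467) (cross=11.529)
ex = (C−B)/|BC| = (0.9793,0.2026); ey = (-0.2026,0.9793)
P = B + 2.39·ex + 1.91·ey = (4.4696,3.9885)

4.47 3.99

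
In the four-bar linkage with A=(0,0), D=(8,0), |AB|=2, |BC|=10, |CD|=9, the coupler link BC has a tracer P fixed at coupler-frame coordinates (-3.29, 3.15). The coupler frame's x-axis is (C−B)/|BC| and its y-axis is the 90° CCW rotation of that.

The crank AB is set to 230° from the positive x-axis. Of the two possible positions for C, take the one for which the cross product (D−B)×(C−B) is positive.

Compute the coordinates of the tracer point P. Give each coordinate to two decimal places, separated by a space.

A=(0,0), D=(8.00,0)
B = A + 2.00·(cos230°, sin230°) = (-1.2856, -1.5321)
|BD| = 9.4111
circle(B,10.00) ∩ circle(D,9.00): a=5.7150, h=8.2060
  candidates: C₊=(3.0173,7.4948) cross=77.228; C₋=(5.6891,-8.6983) cross=-77.228
  mode + wants cross > 0 → take C=(3.0173,7.4948) (cross=77.228)
ex = (C−B)/|BC| = (0.4303,0.9027); ey = (-0.9027,0.4303)
P = B + -3.29·ex + 3.15·ey = (-5.5447,-3.1465)

-5.54 -3.15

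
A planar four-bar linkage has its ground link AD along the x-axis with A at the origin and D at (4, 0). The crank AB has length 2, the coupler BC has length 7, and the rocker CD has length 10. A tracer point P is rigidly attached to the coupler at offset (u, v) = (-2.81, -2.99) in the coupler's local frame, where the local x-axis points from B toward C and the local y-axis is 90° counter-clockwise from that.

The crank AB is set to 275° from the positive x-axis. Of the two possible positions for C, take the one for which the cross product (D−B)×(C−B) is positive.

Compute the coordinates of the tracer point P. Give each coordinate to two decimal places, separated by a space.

4.10 -0.81

A=(0,0), D=(4.00,0)
B = A + 2.00·(cos275°, sin275°) = (0.1743, -1.9924)
|BD| = 4.3134
circle(B,7.00) ∩ circle(D,10.00): a=-3.7551, h=5.9076
  candidates: C₊=(-5.8849,1.5127) cross=25.482; C₋=(-0.4274,-8.9665) cross=-25.482
  mode + wants cross > 0 → take C=(-5.8849,1.5127) (cross=25.482)
ex = (C−B)/|BC| = (-0.8656,0.5007); ey = (-0.5007,-0.8656)
P = B + -2.81·ex + -2.99·ey = (4.1038,-0.8113)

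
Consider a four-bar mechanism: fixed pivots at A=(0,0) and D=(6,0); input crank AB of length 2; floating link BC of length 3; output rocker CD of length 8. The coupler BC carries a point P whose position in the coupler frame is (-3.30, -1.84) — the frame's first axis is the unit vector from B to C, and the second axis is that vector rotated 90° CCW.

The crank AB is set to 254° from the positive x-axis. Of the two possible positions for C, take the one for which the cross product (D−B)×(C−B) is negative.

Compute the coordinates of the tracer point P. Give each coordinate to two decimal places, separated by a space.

A=(0,0), D=(6.00,0)
B = A + 2.00·(cos254°, sin254°) = (-0.5513, -1.9225)
|BD| = 6.8275
circle(B,3.00) ∩ circle(D,8.00): a=-0.6140, h=2.9365
  candidates: C₊=(-1.9673,0.7222) cross=20.049; C₋=(-0.3136,-4.9131) cross=-20.049
  mode - wants cross < 0 → take C=(-0.3136,-4.9131) (cross=-20.049)
ex = (C−B)/|BC| = (0.0792,-0.9969); ey = (0.9969,0.0792)
P = B + -3.30·ex + -1.84·ey = (-2.6469,1.2213)

-2.65 1.22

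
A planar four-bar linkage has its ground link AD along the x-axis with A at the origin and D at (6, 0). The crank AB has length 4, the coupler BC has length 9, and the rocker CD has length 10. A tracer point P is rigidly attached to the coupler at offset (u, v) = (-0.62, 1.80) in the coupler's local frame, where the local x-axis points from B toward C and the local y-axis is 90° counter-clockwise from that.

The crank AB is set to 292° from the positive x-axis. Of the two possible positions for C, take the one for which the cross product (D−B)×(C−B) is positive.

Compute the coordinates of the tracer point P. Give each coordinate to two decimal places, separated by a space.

A=(0,0), D=(6.00,0)
B = A + 4.00·(cos292°, sin292°) = (1.4984, -3.7087)
|BD| = 5.8326
circle(B,9.00) ∩ circle(D,10.00): a=1.2875, h=8.9074
  candidates: C₊=(-3.1718,3.9847) cross=51.953; C₋=(8.1561,-9.7648) cross=-51.953
  mode + wants cross > 0 → take C=(-3.1718,3.9847) (cross=51.953)
ex = (C−B)/|BC| = (-0.5189,0.8548); ey = (-0.8548,-0.5189)
P = B + -0.62·ex + 1.80·ey = (0.2815,-5.1728)

0.28 -5.17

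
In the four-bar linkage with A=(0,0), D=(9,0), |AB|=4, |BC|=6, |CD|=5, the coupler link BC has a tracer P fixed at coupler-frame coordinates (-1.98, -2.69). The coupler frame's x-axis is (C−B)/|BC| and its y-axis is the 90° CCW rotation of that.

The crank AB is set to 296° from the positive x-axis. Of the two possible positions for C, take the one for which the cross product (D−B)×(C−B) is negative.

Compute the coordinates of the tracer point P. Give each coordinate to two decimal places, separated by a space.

-0.73 -5.83

A=(0,0), D=(9.00,0)
B = A + 4.00·(cos296°, sin296°) = (1.7535, -3.5952)
|BD| = 8.0893
circle(B,6.00) ∩ circle(D,5.00): a=4.7246, h=3.6984
  candidates: C₊=(4.3421,1.8177) cross=29.918; C₋=(7.6295,-4.8085) cross=-29.918
  mode - wants cross < 0 → take C=(7.6295,-4.8085) (cross=-29.918)
ex = (C−B)/|BC| = (0.9793,-0.2022); ey = (0.2022,0.9793)
P = B + -1.98·ex + -2.69·ey = (-0.7296,-5.8292)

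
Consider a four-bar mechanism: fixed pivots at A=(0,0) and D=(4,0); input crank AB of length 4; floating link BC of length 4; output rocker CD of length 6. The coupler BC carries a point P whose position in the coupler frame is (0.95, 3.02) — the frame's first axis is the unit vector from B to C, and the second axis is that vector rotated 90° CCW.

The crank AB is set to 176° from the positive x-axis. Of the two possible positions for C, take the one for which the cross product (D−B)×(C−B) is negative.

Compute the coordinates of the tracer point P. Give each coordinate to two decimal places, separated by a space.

A=(0,0), D=(4.00,0)
B = A + 4.00·(cos176°, sin176°) = (-3.9903, 0.2790)
|BD| = 7.9951
circle(B,4.00) ∩ circle(D,6.00): a=2.7468, h=2.9078
  candidates: C₊=(-1.1436,3.0892) cross=23.248; C₋=(-1.3466,-2.7228) cross=-23.248
  mode - wants cross < 0 → take C=(-1.3466,-2.7228) (cross=-23.248)
ex = (C−B)/|BC| = (0.6609,-0.7505); ey = (0.7505,0.6609)
P = B + 0.95·ex + 3.02·ey = (-1.0960,1.5620)

-1.10 1.56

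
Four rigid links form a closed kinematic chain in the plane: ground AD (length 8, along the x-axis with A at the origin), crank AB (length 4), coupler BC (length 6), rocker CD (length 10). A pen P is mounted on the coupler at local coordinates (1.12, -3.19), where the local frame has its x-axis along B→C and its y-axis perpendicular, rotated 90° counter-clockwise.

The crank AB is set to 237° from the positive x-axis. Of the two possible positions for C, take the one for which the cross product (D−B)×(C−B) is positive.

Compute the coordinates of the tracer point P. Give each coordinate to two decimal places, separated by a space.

1.10 -2.52

A=(0,0), D=(8.00,0)
B = A + 4.00·(cos237°, sin237°) = (-2.1786, -3.3547)
|BD| = 10.7171
circle(B,6.00) ∩ circle(D,10.00): a=2.3727, h=5.5109
  candidates: C₊=(-1.6501,2.6220) cross=59.061; C₋=(1.7999,-7.8460) cross=-59.061
  mode + wants cross > 0 → take C=(-1.6501,2.6220) (cross=59.061)
ex = (C−B)/|BC| = (0.0881,0.9961); ey = (-0.9961,0.0881)
P = B + 1.12·ex + -3.19·ey = (1.0977,-2.5200)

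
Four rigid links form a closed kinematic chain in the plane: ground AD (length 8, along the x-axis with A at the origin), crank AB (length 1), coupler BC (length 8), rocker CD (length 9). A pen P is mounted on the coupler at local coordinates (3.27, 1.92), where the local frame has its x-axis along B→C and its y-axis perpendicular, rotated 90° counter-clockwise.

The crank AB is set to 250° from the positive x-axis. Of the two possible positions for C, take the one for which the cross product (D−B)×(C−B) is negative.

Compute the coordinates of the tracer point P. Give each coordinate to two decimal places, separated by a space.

2.95 -2.82

A=(0,0), D=(8.00,0)
B = A + 1.00·(cos250°, sin250°) = (-0.3420, -0.9397)
|BD| = 8.3948
circle(B,8.00) ∩ circle(D,9.00): a=3.1849, h=7.3387
  candidates: C₊=(2.0013,6.7094) cross=61.607; C₋=(3.6443,-7.8758) cross=-61.607
  mode - wants cross < 0 → take C=(3.6443,-7.8758) (cross=-61.607)
ex = (C−B)/|BC| = (0.4983,-0.8670); ey = (0.8670,0.4983)
P = B + 3.27·ex + 1.92·ey = (2.9520,-2.8181)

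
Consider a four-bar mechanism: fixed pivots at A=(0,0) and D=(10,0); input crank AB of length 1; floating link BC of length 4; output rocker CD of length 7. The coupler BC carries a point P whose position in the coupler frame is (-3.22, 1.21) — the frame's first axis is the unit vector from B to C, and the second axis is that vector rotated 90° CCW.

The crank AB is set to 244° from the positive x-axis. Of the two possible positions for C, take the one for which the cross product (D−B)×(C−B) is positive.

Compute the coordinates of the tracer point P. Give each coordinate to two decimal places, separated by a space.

A=(0,0), D=(10.00,0)
B = A + 1.00·(cos244°, sin244°) = (-0.4384, -0.8988)
|BD| = 10.4770
circle(B,4.00) ∩ circle(D,7.00): a=3.6636, h=1.6056
  candidates: C₊=(3.0740,1.0152) cross=16.822; C₋=(3.3495,-2.1842) cross=-16.822
  mode + wants cross > 0 → take C=(3.0740,1.0152) (cross=16.822)
ex = (C−B)/|BC| = (0.8781,0.4785); ey = (-0.4785,0.8781)
P = B + -3.22·ex + 1.21·ey = (-3.8448,-1.3770)

-3.84 -1.38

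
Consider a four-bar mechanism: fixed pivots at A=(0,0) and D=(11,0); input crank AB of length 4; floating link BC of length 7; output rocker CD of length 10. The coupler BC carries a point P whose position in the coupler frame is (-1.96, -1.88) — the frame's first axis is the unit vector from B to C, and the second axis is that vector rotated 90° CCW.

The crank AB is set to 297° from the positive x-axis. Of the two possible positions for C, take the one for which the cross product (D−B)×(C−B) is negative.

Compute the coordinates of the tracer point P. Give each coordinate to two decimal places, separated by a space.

-0.89 -3.30

A=(0,0), D=(11.00,0)
B = A + 4.00·(cos297°, sin297°) = (1.8160, -3.5640)
|BD| = 9.8513
circle(B,7.00) ∩ circle(D,10.00): a=2.3372, h=6.5983
  candidates: C₊=(1.6077,3.4329) cross=65.002; C₋=(6.3820,-8.8698) cross=-65.002
  mode - wants cross < 0 → take C=(6.3820,-8.8698) (cross=-65.002)
ex = (C−B)/|BC| = (0.6523,-0.7580); ey = (0.7580,0.6523)
P = B + -1.96·ex + -1.88·ey = (-0.8875,-3.3047)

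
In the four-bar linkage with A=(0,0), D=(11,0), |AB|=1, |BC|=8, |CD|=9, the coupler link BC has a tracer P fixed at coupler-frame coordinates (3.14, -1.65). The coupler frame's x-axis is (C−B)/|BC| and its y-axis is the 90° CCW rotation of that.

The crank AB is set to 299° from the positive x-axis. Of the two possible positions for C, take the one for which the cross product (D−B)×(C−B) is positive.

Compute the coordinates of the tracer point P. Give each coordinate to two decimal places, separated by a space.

A=(0,0), D=(11.00,0)
B = A + 1.00·(cos299°, sin299°) = (0.4848, -0.8746)
|BD| = 10.5515
circle(B,8.00) ∩ circle(D,9.00): a=4.4702, h=6.6346
  candidates: C₊=(4.3897,6.1077) cross=70.005; C₋=(5.4895,-7.1158) cross=-70.005
  mode + wants cross > 0 → take C=(4.3897,6.1077) (cross=70.005)
ex = (C−B)/|BC| = (0.4881,0.8728); ey = (-0.8728,0.4881)
P = B + 3.14·ex + -1.65·ey = (3.4576,1.0605)

3.46 1.06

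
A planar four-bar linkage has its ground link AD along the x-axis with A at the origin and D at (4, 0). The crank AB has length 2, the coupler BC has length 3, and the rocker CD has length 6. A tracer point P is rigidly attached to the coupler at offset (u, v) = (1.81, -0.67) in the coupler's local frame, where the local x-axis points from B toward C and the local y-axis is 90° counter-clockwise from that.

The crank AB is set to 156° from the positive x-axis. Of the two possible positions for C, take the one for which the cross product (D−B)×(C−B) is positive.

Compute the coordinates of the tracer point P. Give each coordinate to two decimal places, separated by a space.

-0.57 2.28

A=(0,0), D=(4.00,0)
B = A + 2.00·(cos156°, sin156°) = (-1.8271, 0.8135)
|BD| = 5.8836
circle(B,3.00) ∩ circle(D,6.00): a=0.6473, h=2.9293
  candidates: C₊=(-0.7810,3.6252) cross=17.235; C₋=(-1.5910,-2.1772) cross=-17.235
  mode + wants cross > 0 → take C=(-0.7810,3.6252) (cross=17.235)
ex = (C−B)/|BC| = (0.3487,0.9372); ey = (-0.9372,0.3487)
P = B + 1.81·ex + -0.67·ey = (-0.5680,2.2762)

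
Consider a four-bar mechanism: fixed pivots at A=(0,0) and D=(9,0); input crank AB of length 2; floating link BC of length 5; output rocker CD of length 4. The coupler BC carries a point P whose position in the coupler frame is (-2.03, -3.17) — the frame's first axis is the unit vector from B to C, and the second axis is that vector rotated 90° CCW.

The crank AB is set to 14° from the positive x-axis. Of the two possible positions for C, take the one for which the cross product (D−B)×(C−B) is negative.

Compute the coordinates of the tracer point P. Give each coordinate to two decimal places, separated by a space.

-1.60 -0.81

A=(0,0), D=(9.00,0)
B = A + 2.00·(cos14°, sin14°) = (1.9406, 0.4838)
|BD| = 7.0760
circle(B,5.00) ∩ circle(D,4.00): a=4.1739, h=2.7529
  candidates: C₊=(6.2930,2.9449) cross=19.479; C₋=(5.9165,-2.5480) cross=-19.479
  mode - wants cross < 0 → take C=(5.9165,-2.5480) (cross=-19.479)
ex = (C−B)/|BC| = (0.7952,-0.6064); ey = (0.6064,0.7952)
P = B + -2.03·ex + -3.17·ey = (-1.5958,-0.8060)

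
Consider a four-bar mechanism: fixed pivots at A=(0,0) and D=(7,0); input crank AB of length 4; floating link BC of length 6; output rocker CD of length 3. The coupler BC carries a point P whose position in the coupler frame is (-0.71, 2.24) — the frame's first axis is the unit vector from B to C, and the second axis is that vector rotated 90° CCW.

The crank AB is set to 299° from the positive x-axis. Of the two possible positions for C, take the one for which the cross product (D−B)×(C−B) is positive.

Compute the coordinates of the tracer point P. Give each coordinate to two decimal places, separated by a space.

A=(0,0), D=(7.00,0)
B = A + 4.00·(cos299°, sin299°) = (1.9392, -3.4985)
|BD| = 6.1523
circle(B,6.00) ∩ circle(D,3.00): a=5.2704, h=2.8675
  candidates: C₊=(4.6440,1.8573) cross=17.641; C₋=(7.9052,-2.8602) cross=-17.641
  mode + wants cross > 0 → take C=(4.6440,1.8573) (cross=17.641)
ex = (C−B)/|BC| = (0.4508,0.8926); ey = (-0.8926,0.4508)
P = B + -0.71·ex + 2.24·ey = (-0.3803,-3.1224)

-0.38 -3.12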